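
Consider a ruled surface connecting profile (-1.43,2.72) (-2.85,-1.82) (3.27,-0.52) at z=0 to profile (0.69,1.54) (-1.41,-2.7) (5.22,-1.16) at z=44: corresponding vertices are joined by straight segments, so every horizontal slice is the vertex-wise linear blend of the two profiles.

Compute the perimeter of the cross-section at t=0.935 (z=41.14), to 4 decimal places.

Cross-section at t=0.935: each vertex is (1-t)·p0[i] + t·p1[i].
  v1: (1-0.935)·(-1.43,2.72) + 0.935·(0.69,1.54) = (0.5522,1.6167)
  v2: (1-0.935)·(-2.85,-1.82) + 0.935·(-1.41,-2.7) = (-1.5036,-2.6428)
  v3: (1-0.935)·(3.27,-0.52) + 0.935·(5.22,-1.16) = (5.0933,-1.1184)
Perimeter = Σ |v_{i+1} − v_i|:
  edge 1→2: √(-2.0558² + -4.2595²) = 4.7297 (running 4.7297)
  edge 2→3: √(6.5968² + 1.5244²) = 6.7707 (running 11.5003)
  edge 3→1: √(-4.5411² + 2.7351²) = 5.3011 (running 16.8015)
Perimeter = 16.8015

Perimeter at t=0.935: 16.8015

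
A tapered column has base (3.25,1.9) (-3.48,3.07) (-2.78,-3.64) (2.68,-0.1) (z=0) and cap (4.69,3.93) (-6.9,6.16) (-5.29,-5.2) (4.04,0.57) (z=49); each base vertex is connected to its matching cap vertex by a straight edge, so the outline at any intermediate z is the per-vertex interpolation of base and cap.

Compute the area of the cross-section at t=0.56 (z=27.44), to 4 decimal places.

Cross-section at t=0.56: each vertex is (1-t)·p0[i] + t·p1[i].
  v1: (1-0.56)·(3.25,1.9) + 0.56·(4.69,3.93) = (4.0564,3.0368)
  v2: (1-0.56)·(-3.48,3.07) + 0.56·(-6.9,6.16) = (-5.3952,4.8004)
  v3: (1-0.56)·(-2.78,-3.64) + 0.56·(-5.29,-5.2) = (-4.1856,-4.5136)
  v4: (1-0.56)·(2.68,-0.1) + 0.56·(4.04,0.57) = (3.4416,0.2752)
Shoelace sum Σ(x_i·y_{i+1} − x_{i+1}·y_i):
  i=1: 4.0564·4.8004 − -5.3952·3.0368 = +35.8565 (running +35.8565)
  i=2: -5.3952·-4.5136 − -4.1856·4.8004 = +44.4443 (running +80.3008)
  i=3: -4.1856·0.2752 − 3.4416·-4.5136 = +14.3821 (running +94.6829)
  i=4: 3.4416·3.0368 − 4.0564·0.2752 = +9.3351 (running +104.0181)
Area = |Σ|/2 = |104.0181|/2 = 52.0090

Area at t=0.56: 52.0090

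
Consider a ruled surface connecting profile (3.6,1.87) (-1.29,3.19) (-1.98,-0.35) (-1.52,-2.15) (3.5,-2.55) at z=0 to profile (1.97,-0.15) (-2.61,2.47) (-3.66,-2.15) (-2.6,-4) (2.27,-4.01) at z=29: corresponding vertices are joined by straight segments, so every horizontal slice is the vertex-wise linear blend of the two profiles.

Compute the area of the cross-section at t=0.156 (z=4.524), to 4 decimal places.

Area at t=0.156: 26.0321

Cross-section at t=0.156: each vertex is (1-t)·p0[i] + t·p1[i].
  v1: (1-0.156)·(3.6,1.87) + 0.156·(1.97,-0.15) = (3.3457,1.5549)
  v2: (1-0.156)·(-1.29,3.19) + 0.156·(-2.61,2.47) = (-1.4959,3.0777)
  v3: (1-0.156)·(-1.98,-0.35) + 0.156·(-3.66,-2.15) = (-2.2421,-0.6308)
  v4: (1-0.156)·(-1.52,-2.15) + 0.156·(-2.6,-4) = (-1.6885,-2.4386)
  v5: (1-0.156)·(3.5,-2.55) + 0.156·(2.27,-4.01) = (3.3081,-2.7778)
Shoelace sum Σ(x_i·y_{i+1} − x_{i+1}·y_i):
  i=1: 3.3457·3.0777 − -1.4959·1.5549 = +12.6230 (running +12.6230)
  i=2: -1.4959·-0.6308 − -2.2421·3.0777 = +7.8440 (running +20.4671)
  i=3: -2.2421·-2.4386 − -1.6885·-0.6308 = +4.4024 (running +24.8695)
  i=4: -1.6885·-2.7778 − 3.3081·-2.4386 = +12.7574 (running +37.6269)
  i=5: 3.3081·1.5549 − 3.3457·-2.7778 = +14.4373 (running +52.0642)
Area = |Σ|/2 = |52.0642|/2 = 26.0321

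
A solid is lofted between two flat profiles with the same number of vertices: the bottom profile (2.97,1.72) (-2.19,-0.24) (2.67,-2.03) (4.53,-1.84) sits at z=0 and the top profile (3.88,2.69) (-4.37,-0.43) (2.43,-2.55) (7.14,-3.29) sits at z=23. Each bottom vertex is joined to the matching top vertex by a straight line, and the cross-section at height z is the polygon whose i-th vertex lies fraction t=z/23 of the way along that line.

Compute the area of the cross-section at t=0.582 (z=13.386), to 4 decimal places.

Cross-section at t=0.582: each vertex is (1-t)·p0[i] + t·p1[i].
  v1: (1-0.582)·(2.97,1.72) + 0.582·(3.88,2.69) = (3.4996,2.2845)
  v2: (1-0.582)·(-2.19,-0.24) + 0.582·(-4.37,-0.43) = (-3.4588,-0.3506)
  v3: (1-0.582)·(2.67,-2.03) + 0.582·(2.43,-2.55) = (2.5303,-2.3326)
  v4: (1-0.582)·(4.53,-1.84) + 0.582·(7.14,-3.29) = (6.0490,-2.6839)
Shoelace sum Σ(x_i·y_{i+1} − x_{i+1}·y_i):
  i=1: 3.4996·-0.3506 − -3.4588·2.2845 = +6.6748 (running +6.6748)
  i=2: -3.4588·-2.3326 − 2.5303·-0.3506 = +8.9551 (running +15.6299)
  i=3: 2.5303·-2.6839 − 6.0490·-2.3326 = +7.3191 (running +22.9490)
  i=4: 6.0490·2.2845 − 3.4996·-2.6839 = +23.2119 (running +46.1608)
Area = |Σ|/2 = |46.1608|/2 = 23.0804

Area at t=0.582: 23.0804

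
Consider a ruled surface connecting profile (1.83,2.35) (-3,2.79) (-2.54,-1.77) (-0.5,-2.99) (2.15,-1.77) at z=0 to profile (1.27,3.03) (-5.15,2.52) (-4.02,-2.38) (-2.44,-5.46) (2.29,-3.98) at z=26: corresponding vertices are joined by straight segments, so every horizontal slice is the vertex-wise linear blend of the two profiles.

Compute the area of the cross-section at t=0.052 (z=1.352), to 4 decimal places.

Area at t=0.052: 24.3858

Cross-section at t=0.052: each vertex is (1-t)·p0[i] + t·p1[i].
  v1: (1-0.052)·(1.83,2.35) + 0.052·(1.27,3.03) = (1.8009,2.3854)
  v2: (1-0.052)·(-3,2.79) + 0.052·(-5.15,2.52) = (-3.1118,2.7760)
  v3: (1-0.052)·(-2.54,-1.77) + 0.052·(-4.02,-2.38) = (-2.6170,-1.8017)
  v4: (1-0.052)·(-0.5,-2.99) + 0.052·(-2.44,-5.46) = (-0.6009,-3.1184)
  v5: (1-0.052)·(2.15,-1.77) + 0.052·(2.29,-3.98) = (2.1573,-1.8849)
Shoelace sum Σ(x_i·y_{i+1} − x_{i+1}·y_i):
  i=1: 1.8009·2.7760 − -3.1118·2.3854 = +12.4219 (running +12.4219)
  i=2: -3.1118·-1.8017 − -2.6170·2.7760 = +12.8712 (running +25.2931)
  i=3: -2.6170·-3.1184 − -0.6009·-1.8017 = +7.0782 (running +32.3713)
  i=4: -0.6009·-1.8849 − 2.1573·-3.1184 = +7.8600 (running +40.2313)
  i=5: 2.1573·2.3854 − 1.8009·-1.8849 = +8.5404 (running +48.7717)
Area = |Σ|/2 = |48.7717|/2 = 24.3858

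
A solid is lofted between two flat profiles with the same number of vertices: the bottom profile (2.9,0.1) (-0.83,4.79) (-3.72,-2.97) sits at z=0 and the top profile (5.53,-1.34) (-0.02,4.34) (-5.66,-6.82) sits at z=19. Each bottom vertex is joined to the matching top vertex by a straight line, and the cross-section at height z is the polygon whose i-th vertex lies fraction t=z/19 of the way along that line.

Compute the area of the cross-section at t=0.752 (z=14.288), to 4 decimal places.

Area at t=0.752: 39.7729

Cross-section at t=0.752: each vertex is (1-t)·p0[i] + t·p1[i].
  v1: (1-0.752)·(2.9,0.1) + 0.752·(5.53,-1.34) = (4.8778,-0.9829)
  v2: (1-0.752)·(-0.83,4.79) + 0.752·(-0.02,4.34) = (-0.2209,4.4516)
  v3: (1-0.752)·(-3.72,-2.97) + 0.752·(-5.66,-6.82) = (-5.1789,-5.8652)
Shoelace sum Σ(x_i·y_{i+1} − x_{i+1}·y_i):
  i=1: 4.8778·4.4516 − -0.2209·-0.9829 = +21.4967 (running +21.4967)
  i=2: -0.2209·-5.8652 − -5.1789·4.4516 = +24.3498 (running +45.8465)
  i=3: -5.1789·-0.9829 − 4.8778·-5.8652 = +33.6993 (running +79.5458)
Area = |Σ|/2 = |79.5458|/2 = 39.7729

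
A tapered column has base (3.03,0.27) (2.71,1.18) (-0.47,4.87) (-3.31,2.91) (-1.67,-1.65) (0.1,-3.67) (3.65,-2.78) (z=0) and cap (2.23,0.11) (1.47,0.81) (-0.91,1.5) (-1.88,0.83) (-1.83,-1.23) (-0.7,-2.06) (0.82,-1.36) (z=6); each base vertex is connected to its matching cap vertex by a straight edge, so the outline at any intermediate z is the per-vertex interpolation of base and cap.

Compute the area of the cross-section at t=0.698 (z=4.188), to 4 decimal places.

Area at t=0.698: 15.7269

Cross-section at t=0.698: each vertex is (1-t)·p0[i] + t·p1[i].
  v1: (1-0.698)·(3.03,0.27) + 0.698·(2.23,0.11) = (2.4716,0.1583)
  v2: (1-0.698)·(2.71,1.18) + 0.698·(1.47,0.81) = (1.8445,0.9217)
  v3: (1-0.698)·(-0.47,4.87) + 0.698·(-0.91,1.5) = (-0.7771,2.5177)
  v4: (1-0.698)·(-3.31,2.91) + 0.698·(-1.88,0.83) = (-2.3119,1.4582)
  v5: (1-0.698)·(-1.67,-1.65) + 0.698·(-1.83,-1.23) = (-1.7817,-1.3568)
  v6: (1-0.698)·(0.1,-3.67) + 0.698·(-0.7,-2.06) = (-0.4584,-2.5462)
  v7: (1-0.698)·(3.65,-2.78) + 0.698·(0.82,-1.36) = (1.6747,-1.7888)
Shoelace sum Σ(x_i·y_{i+1} − x_{i+1}·y_i):
  i=1: 2.4716·0.9217 − 1.8445·0.1583 = +1.9862 (running +1.9862)
  i=2: 1.8445·2.5177 − -0.7771·0.9217 = +5.3602 (running +7.3464)
  i=3: -0.7771·1.4582 − -2.3119·2.5177 = +4.6875 (running +12.0339)
  i=4: -2.3119·-1.3568 − -1.7817·1.4582 = +5.7348 (running +17.7687)
  i=5: -1.7817·-2.5462 − -0.4584·-1.3568 = +3.9146 (running +21.6832)
  i=6: -0.4584·-1.7888 − 1.6747·-2.5462 = +5.0841 (running +26.7673)
  i=7: 1.6747·0.1583 − 2.4716·-1.7888 = +4.6864 (running +31.4537)
Area = |Σ|/2 = |31.4537|/2 = 15.7269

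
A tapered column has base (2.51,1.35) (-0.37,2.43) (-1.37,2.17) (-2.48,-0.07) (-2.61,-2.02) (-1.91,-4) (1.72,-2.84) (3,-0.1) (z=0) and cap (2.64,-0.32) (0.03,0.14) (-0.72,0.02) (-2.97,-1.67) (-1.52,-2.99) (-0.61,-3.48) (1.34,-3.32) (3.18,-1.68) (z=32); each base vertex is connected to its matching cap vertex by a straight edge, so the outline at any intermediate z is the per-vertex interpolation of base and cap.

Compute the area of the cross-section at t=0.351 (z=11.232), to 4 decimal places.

Area at t=0.351: 21.4413

Cross-section at t=0.351: each vertex is (1-t)·p0[i] + t·p1[i].
  v1: (1-0.351)·(2.51,1.35) + 0.351·(2.64,-0.32) = (2.5556,0.7638)
  v2: (1-0.351)·(-0.37,2.43) + 0.351·(0.03,0.14) = (-0.2296,1.6262)
  v3: (1-0.351)·(-1.37,2.17) + 0.351·(-0.72,0.02) = (-1.1419,1.4154)
  v4: (1-0.351)·(-2.48,-0.07) + 0.351·(-2.97,-1.67) = (-2.6520,-0.6316)
  v5: (1-0.351)·(-2.61,-2.02) + 0.351·(-1.52,-2.99) = (-2.2274,-2.3605)
  v6: (1-0.351)·(-1.91,-4) + 0.351·(-0.61,-3.48) = (-1.4537,-3.8175)
  v7: (1-0.351)·(1.72,-2.84) + 0.351·(1.34,-3.32) = (1.5866,-3.0085)
  v8: (1-0.351)·(3,-0.1) + 0.351·(3.18,-1.68) = (3.0632,-0.6546)
Shoelace sum Σ(x_i·y_{i+1} − x_{i+1}·y_i):
  i=1: 2.5556·1.6262 − -0.2296·0.7638 = +4.3314 (running +4.3314)
  i=2: -0.2296·1.4154 − -1.1419·1.6262 = +1.5319 (running +5.8633)
  i=3: -1.1419·-0.6316 − -2.6520·1.4154 = +4.4747 (running +10.3380)
  i=4: -2.6520·-2.3605 − -2.2274·-0.6316 = +4.8531 (running +15.1911)
  i=5: -2.2274·-3.8175 − -1.4537·-2.3605 = +5.0717 (running +20.2628)
  i=6: -1.4537·-3.0085 − 1.5866·-3.8175 = +10.4303 (running +30.6931)
  i=7: 1.5866·-0.6546 − 3.0632·-3.0085 = +8.1769 (running +38.8700)
  i=8: 3.0632·0.7638 − 2.5556·-0.6546 = +4.0126 (running +42.8826)
Area = |Σ|/2 = |42.8826|/2 = 21.4413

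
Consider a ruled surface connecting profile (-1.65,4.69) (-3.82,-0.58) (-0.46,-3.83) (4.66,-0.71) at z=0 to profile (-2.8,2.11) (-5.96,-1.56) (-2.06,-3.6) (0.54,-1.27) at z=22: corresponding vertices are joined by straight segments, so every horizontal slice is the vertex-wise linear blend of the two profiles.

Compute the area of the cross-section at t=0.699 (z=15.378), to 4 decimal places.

Area at t=0.699: 23.3316

Cross-section at t=0.699: each vertex is (1-t)·p0[i] + t·p1[i].
  v1: (1-0.699)·(-1.65,4.69) + 0.699·(-2.8,2.11) = (-2.4539,2.8866)
  v2: (1-0.699)·(-3.82,-0.58) + 0.699·(-5.96,-1.56) = (-5.3159,-1.2650)
  v3: (1-0.699)·(-0.46,-3.83) + 0.699·(-2.06,-3.6) = (-1.5784,-3.6692)
  v4: (1-0.699)·(4.66,-0.71) + 0.699·(0.54,-1.27) = (1.7801,-1.1014)
Shoelace sum Σ(x_i·y_{i+1} − x_{i+1}·y_i):
  i=1: -2.4539·-1.2650 − -5.3159·2.8866 = +18.4488 (running +18.4488)
  i=2: -5.3159·-3.6692 − -1.5784·-1.2650 = +17.5084 (running +35.9572)
  i=3: -1.5784·-1.1014 − 1.7801·-3.6692 = +8.2702 (running +44.2274)
  i=4: 1.7801·2.8866 − -2.4539·-1.1014 = +2.4357 (running +46.6631)
Area = |Σ|/2 = |46.6631|/2 = 23.3316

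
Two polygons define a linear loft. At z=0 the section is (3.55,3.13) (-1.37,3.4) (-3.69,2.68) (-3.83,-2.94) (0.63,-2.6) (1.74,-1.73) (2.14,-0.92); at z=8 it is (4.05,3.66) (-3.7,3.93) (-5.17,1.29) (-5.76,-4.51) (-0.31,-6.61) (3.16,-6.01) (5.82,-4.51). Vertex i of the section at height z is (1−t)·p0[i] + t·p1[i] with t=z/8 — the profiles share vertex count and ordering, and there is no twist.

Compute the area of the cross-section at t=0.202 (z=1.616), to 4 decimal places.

Area at t=0.202: 46.2663

Cross-section at t=0.202: each vertex is (1-t)·p0[i] + t·p1[i].
  v1: (1-0.202)·(3.55,3.13) + 0.202·(4.05,3.66) = (3.6510,3.2371)
  v2: (1-0.202)·(-1.37,3.4) + 0.202·(-3.7,3.93) = (-1.8407,3.5071)
  v3: (1-0.202)·(-3.69,2.68) + 0.202·(-5.17,1.29) = (-3.9890,2.3992)
  v4: (1-0.202)·(-3.83,-2.94) + 0.202·(-5.76,-4.51) = (-4.2199,-3.2571)
  v5: (1-0.202)·(0.63,-2.6) + 0.202·(-0.31,-6.61) = (0.4401,-3.4100)
  v6: (1-0.202)·(1.74,-1.73) + 0.202·(3.16,-6.01) = (2.0268,-2.5946)
  v7: (1-0.202)·(2.14,-0.92) + 0.202·(5.82,-4.51) = (2.8834,-1.6452)
Shoelace sum Σ(x_i·y_{i+1} − x_{i+1}·y_i):
  i=1: 3.6510·3.5071 − -1.8407·3.2371 = +18.7626 (running +18.7626)
  i=2: -1.8407·2.3992 − -3.9890·3.5071 = +9.5734 (running +28.3360)
  i=3: -3.9890·-3.2571 − -4.2199·2.3992 = +23.1170 (running +51.4530)
  i=4: -4.2199·-3.4100 − 0.4401·-3.2571 = +15.8233 (running +67.2763)
  i=5: 0.4401·-2.5946 − 2.0268·-3.4100 = +5.7696 (running +73.0459)
  i=6: 2.0268·-1.6452 − 2.8834·-2.5946 = +4.1465 (running +77.1925)
  i=7: 2.8834·3.2371 − 3.6510·-1.6452 = +15.3402 (running +92.5326)
Area = |Σ|/2 = |92.5326|/2 = 46.2663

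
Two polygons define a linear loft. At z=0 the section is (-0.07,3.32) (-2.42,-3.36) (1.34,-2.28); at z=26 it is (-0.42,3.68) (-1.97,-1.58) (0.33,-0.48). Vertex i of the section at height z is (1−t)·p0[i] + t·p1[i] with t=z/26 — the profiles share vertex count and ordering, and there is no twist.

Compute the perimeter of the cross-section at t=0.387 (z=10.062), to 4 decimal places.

Perimeter at t=0.387: 15.0094

Cross-section at t=0.387: each vertex is (1-t)·p0[i] + t·p1[i].
  v1: (1-0.387)·(-0.07,3.32) + 0.387·(-0.42,3.68) = (-0.2054,3.4593)
  v2: (1-0.387)·(-2.42,-3.36) + 0.387·(-1.97,-1.58) = (-2.2458,-2.6711)
  v3: (1-0.387)·(1.34,-2.28) + 0.387·(0.33,-0.48) = (0.9491,-1.5834)
Perimeter = Σ |v_{i+1} − v_i|:
  edge 1→2: √(-2.0404² + -6.1305²) = 6.4611 (running 6.4611)
  edge 2→3: √(3.1950² + 1.0877²) = 3.3751 (running 9.8362)
  edge 3→1: √(-1.1546² + 5.0427²) = 5.1732 (running 15.0094)
Perimeter = 15.0094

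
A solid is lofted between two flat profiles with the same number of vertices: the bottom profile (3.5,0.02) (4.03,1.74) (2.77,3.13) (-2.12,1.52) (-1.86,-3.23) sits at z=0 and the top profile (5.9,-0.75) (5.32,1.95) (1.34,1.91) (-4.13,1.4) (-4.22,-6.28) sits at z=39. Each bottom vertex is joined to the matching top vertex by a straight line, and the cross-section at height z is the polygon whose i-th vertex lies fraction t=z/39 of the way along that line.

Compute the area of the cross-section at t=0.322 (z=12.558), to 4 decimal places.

Area at t=0.322: 30.9285

Cross-section at t=0.322: each vertex is (1-t)·p0[i] + t·p1[i].
  v1: (1-0.322)·(3.5,0.02) + 0.322·(5.9,-0.75) = (4.2728,-0.2279)
  v2: (1-0.322)·(4.03,1.74) + 0.322·(5.32,1.95) = (4.4454,1.8076)
  v3: (1-0.322)·(2.77,3.13) + 0.322·(1.34,1.91) = (2.3095,2.7372)
  v4: (1-0.322)·(-2.12,1.52) + 0.322·(-4.13,1.4) = (-2.7672,1.4814)
  v5: (1-0.322)·(-1.86,-3.23) + 0.322·(-4.22,-6.28) = (-2.6199,-4.2121)
Shoelace sum Σ(x_i·y_{i+1} − x_{i+1}·y_i):
  i=1: 4.2728·1.8076 − 4.4454·-0.2279 = +8.7369 (running +8.7369)
  i=2: 4.4454·2.7372 − 2.3095·1.8076 = +7.9929 (running +16.7298)
  i=3: 2.3095·1.4814 − -2.7672·2.7372 = +10.9956 (running +27.7254)
  i=4: -2.7672·-4.2121 − -2.6199·1.4814 = +15.5369 (running +43.2623)
  i=5: -2.6199·-0.2279 − 4.2728·-4.2121 = +18.5946 (running +61.8569)
Area = |Σ|/2 = |61.8569|/2 = 30.9285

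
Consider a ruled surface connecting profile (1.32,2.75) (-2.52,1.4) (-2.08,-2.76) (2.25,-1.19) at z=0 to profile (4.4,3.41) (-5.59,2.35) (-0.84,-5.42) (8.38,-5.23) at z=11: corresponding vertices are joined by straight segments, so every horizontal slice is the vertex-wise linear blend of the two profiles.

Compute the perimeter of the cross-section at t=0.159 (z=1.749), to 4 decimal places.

Cross-section at t=0.159: each vertex is (1-t)·p0[i] + t·p1[i].
  v1: (1-0.159)·(1.32,2.75) + 0.159·(4.4,3.41) = (1.8097,2.8549)
  v2: (1-0.159)·(-2.52,1.4) + 0.159·(-5.59,2.35) = (-3.0081,1.5510)
  v3: (1-0.159)·(-2.08,-2.76) + 0.159·(-0.84,-5.42) = (-1.8828,-3.1829)
  v4: (1-0.159)·(2.25,-1.19) + 0.159·(8.38,-5.23) = (3.2247,-1.8324)
Perimeter = Σ |v_{i+1} − v_i|:
  edge 1→2: √(-4.8178² + -1.3039²) = 4.9912 (running 4.9912)
  edge 2→3: √(1.1253² + -4.7340²) = 4.8659 (running 9.8571)
  edge 3→4: √(5.1075² + 1.3506²) = 5.2831 (running 15.1401)
  edge 4→1: √(-1.4150² + 4.6873²) = 4.8962 (running 20.0363)
Perimeter = 20.0363

Perimeter at t=0.159: 20.0363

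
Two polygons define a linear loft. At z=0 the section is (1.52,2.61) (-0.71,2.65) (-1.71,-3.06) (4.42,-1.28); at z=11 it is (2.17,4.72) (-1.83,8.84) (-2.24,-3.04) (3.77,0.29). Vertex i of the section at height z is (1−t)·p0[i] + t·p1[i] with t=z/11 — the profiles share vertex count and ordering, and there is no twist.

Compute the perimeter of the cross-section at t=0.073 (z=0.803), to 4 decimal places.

Cross-section at t=0.073: each vertex is (1-t)·p0[i] + t·p1[i].
  v1: (1-0.073)·(1.52,2.61) + 0.073·(2.17,4.72) = (1.5675,2.7640)
  v2: (1-0.073)·(-0.71,2.65) + 0.073·(-1.83,8.84) = (-0.7918,3.1019)
  v3: (1-0.073)·(-1.71,-3.06) + 0.073·(-2.24,-3.04) = (-1.7487,-3.0585)
  v4: (1-0.073)·(4.42,-1.28) + 0.073·(3.77,0.29) = (4.3726,-1.1654)
Perimeter = Σ |v_{i+1} − v_i|:
  edge 1→2: √(-2.3592² + 0.3378²) = 2.3833 (running 2.3833)
  edge 2→3: √(-0.9569² + -6.1604²) = 6.2343 (running 8.6176)
  edge 3→4: √(6.1212² + 1.8932²) = 6.4073 (running 15.0249)
  edge 4→1: √(-2.8051² + 3.9294²) = 4.8279 (running 19.8528)
Perimeter = 19.8528

Perimeter at t=0.073: 19.8528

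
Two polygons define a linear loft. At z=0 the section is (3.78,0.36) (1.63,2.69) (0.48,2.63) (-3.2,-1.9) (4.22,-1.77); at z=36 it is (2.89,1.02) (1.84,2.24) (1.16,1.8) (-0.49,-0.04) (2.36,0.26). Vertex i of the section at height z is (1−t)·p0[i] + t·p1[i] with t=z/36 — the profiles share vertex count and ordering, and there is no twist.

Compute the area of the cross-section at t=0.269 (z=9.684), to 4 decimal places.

Area at t=0.269: 15.0638

Cross-section at t=0.269: each vertex is (1-t)·p0[i] + t·p1[i].
  v1: (1-0.269)·(3.78,0.36) + 0.269·(2.89,1.02) = (3.5406,0.5375)
  v2: (1-0.269)·(1.63,2.69) + 0.269·(1.84,2.24) = (1.6865,2.5690)
  v3: (1-0.269)·(0.48,2.63) + 0.269·(1.16,1.8) = (0.6629,2.4067)
  v4: (1-0.269)·(-3.2,-1.9) + 0.269·(-0.49,-0.04) = (-2.4710,-1.3997)
  v5: (1-0.269)·(4.22,-1.77) + 0.269·(2.36,0.26) = (3.7197,-1.2239)
Shoelace sum Σ(x_i·y_{i+1} − x_{i+1}·y_i):
  i=1: 3.5406·2.5690 − 1.6865·0.5375 = +8.1890 (running +8.1890)
  i=2: 1.6865·2.4067 − 0.6629·2.5690 = +2.3559 (running +10.5450)
  i=3: 0.6629·-1.3997 − -2.4710·2.4067 = +5.0192 (running +15.5642)
  i=4: -2.4710·-1.2239 − 3.7197·-1.3997 = +8.2306 (running +23.7948)
  i=5: 3.7197·0.5375 − 3.5406·-1.2239 = +6.3329 (running +30.1277)
Area = |Σ|/2 = |30.1277|/2 = 15.0638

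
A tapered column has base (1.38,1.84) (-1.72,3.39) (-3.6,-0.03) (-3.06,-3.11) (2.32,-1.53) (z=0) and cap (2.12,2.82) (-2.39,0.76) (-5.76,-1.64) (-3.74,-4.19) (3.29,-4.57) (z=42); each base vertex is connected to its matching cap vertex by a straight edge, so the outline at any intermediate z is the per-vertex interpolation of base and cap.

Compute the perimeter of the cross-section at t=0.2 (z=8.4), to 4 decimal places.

Cross-section at t=0.2: each vertex is (1-t)·p0[i] + t·p1[i].
  v1: (1-0.2)·(1.38,1.84) + 0.2·(2.12,2.82) = (1.5280,2.0360)
  v2: (1-0.2)·(-1.72,3.39) + 0.2·(-2.39,0.76) = (-1.8540,2.8640)
  v3: (1-0.2)·(-3.6,-0.03) + 0.2·(-5.76,-1.64) = (-4.0320,-0.3520)
  v4: (1-0.2)·(-3.06,-3.11) + 0.2·(-3.74,-4.19) = (-3.1960,-3.3260)
  v5: (1-0.2)·(2.32,-1.53) + 0.2·(3.29,-4.57) = (2.5140,-2.1380)
Perimeter = Σ |v_{i+1} − v_i|:
  edge 1→2: √(-3.3820² + 0.8280²) = 3.4819 (running 3.4819)
  edge 2→3: √(-2.1780² + -3.2160²) = 3.8841 (running 7.3660)
  edge 3→4: √(0.8360² + -2.9740²) = 3.0893 (running 10.4553)
  edge 4→5: √(5.7100² + 1.1880²) = 5.8323 (running 16.2875)
  edge 5→1: √(-0.9860² + 4.1740²) = 4.2889 (running 20.5764)
Perimeter = 20.5764

Perimeter at t=0.2: 20.5764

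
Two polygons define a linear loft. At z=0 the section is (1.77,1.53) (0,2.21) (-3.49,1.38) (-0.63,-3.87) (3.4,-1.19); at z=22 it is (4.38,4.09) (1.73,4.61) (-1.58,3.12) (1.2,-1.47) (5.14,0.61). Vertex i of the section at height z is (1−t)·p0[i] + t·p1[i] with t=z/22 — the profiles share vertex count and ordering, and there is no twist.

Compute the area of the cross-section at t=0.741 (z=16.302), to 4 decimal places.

Cross-section at t=0.741: each vertex is (1-t)·p0[i] + t·p1[i].
  v1: (1-0.741)·(1.77,1.53) + 0.741·(4.38,4.09) = (3.7040,3.4270)
  v2: (1-0.741)·(0,2.21) + 0.741·(1.73,4.61) = (1.2819,3.9884)
  v3: (1-0.741)·(-3.49,1.38) + 0.741·(-1.58,3.12) = (-2.0747,2.6693)
  v4: (1-0.741)·(-0.63,-3.87) + 0.741·(1.2,-1.47) = (0.7260,-2.0916)
  v5: (1-0.741)·(3.4,-1.19) + 0.741·(5.14,0.61) = (4.6893,0.1438)
Shoelace sum Σ(x_i·y_{i+1} − x_{i+1}·y_i):
  i=1: 3.7040·3.9884 − 1.2819·3.4270 = +10.3800 (running +10.3800)
  i=2: 1.2819·2.6693 − -2.0747·3.9884 = +11.6966 (running +22.0766)
  i=3: -2.0747·-2.0916 − 0.7260·2.6693 = +2.4014 (running +24.4780)
  i=4: 0.7260·0.1438 − 4.6893·-2.0916 = +9.9126 (running +34.3906)
  i=5: 4.6893·3.4270 − 3.7040·0.1438 = +15.5375 (running +49.9281)
Area = |Σ|/2 = |49.9281|/2 = 24.9641

Area at t=0.741: 24.9641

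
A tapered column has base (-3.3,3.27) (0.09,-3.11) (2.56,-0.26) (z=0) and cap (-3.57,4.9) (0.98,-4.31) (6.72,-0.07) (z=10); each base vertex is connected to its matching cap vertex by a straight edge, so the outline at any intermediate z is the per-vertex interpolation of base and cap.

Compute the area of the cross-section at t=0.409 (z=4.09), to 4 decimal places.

Cross-section at t=0.409: each vertex is (1-t)·p0[i] + t·p1[i].
  v1: (1-0.409)·(-3.3,3.27) + 0.409·(-3.57,4.9) = (-3.4104,3.9367)
  v2: (1-0.409)·(0.09,-3.11) + 0.409·(0.98,-4.31) = (0.4540,-3.6008)
  v3: (1-0.409)·(2.56,-0.26) + 0.409·(6.72,-0.07) = (4.2614,-0.1823)
Shoelace sum Σ(x_i·y_{i+1} − x_{i+1}·y_i):
  i=1: -3.4104·-3.6008 − 0.4540·3.9367 = +10.4930 (running +10.4930)
  i=2: 0.4540·-0.1823 − 4.2614·-3.6008 = +15.2618 (running +25.7548)
  i=3: 4.2614·3.9367 − -3.4104·-0.1823 = +16.1542 (running +41.9090)
Area = |Σ|/2 = |41.9090|/2 = 20.9545

Area at t=0.409: 20.9545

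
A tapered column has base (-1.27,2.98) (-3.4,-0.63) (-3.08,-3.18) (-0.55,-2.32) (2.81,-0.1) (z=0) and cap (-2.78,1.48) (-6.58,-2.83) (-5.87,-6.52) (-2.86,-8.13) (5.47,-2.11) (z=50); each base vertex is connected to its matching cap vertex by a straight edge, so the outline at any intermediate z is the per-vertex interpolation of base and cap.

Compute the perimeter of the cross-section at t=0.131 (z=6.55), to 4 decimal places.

Perimeter at t=0.131: 20.1967

Cross-section at t=0.131: each vertex is (1-t)·p0[i] + t·p1[i].
  v1: (1-0.131)·(-1.27,2.98) + 0.131·(-2.78,1.48) = (-1.4678,2.7835)
  v2: (1-0.131)·(-3.4,-0.63) + 0.131·(-6.58,-2.83) = (-3.8166,-0.9182)
  v3: (1-0.131)·(-3.08,-3.18) + 0.131·(-5.87,-6.52) = (-3.4455,-3.6175)
  v4: (1-0.131)·(-0.55,-2.32) + 0.131·(-2.86,-8.13) = (-0.8526,-3.0811)
  v5: (1-0.131)·(2.81,-0.1) + 0.131·(5.47,-2.11) = (3.1585,-0.3633)
Perimeter = Σ |v_{i+1} − v_i|:
  edge 1→2: √(-2.3488² + -3.7017²) = 4.3840 (running 4.3840)
  edge 2→3: √(0.3711² + -2.6993²) = 2.7247 (running 7.1087)
  edge 3→4: √(2.5929² + 0.5364²) = 2.6478 (running 9.7565)
  edge 4→5: √(4.0111² + 2.7178²) = 4.8451 (running 14.6016)
  edge 5→1: √(-4.6263² + 3.1468²) = 5.5951 (running 20.1967)
Perimeter = 20.1967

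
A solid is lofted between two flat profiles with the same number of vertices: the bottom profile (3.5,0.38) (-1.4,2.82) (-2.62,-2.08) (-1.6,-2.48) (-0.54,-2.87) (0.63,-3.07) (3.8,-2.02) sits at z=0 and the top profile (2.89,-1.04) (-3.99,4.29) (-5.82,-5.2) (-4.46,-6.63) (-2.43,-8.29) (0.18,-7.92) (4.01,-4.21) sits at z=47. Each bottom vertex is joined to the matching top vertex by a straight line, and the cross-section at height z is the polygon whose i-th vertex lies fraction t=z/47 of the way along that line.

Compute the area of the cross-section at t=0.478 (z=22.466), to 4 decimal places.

Cross-section at t=0.478: each vertex is (1-t)·p0[i] + t·p1[i].
  v1: (1-0.478)·(3.5,0.38) + 0.478·(2.89,-1.04) = (3.2084,-0.2988)
  v2: (1-0.478)·(-1.4,2.82) + 0.478·(-3.99,4.29) = (-2.6380,3.5227)
  v3: (1-0.478)·(-2.62,-2.08) + 0.478·(-5.82,-5.2) = (-4.1496,-3.5714)
  v4: (1-0.478)·(-1.6,-2.48) + 0.478·(-4.46,-6.63) = (-2.9671,-4.4637)
  v5: (1-0.478)·(-0.54,-2.87) + 0.478·(-2.43,-8.29) = (-1.4434,-5.4608)
  v6: (1-0.478)·(0.63,-3.07) + 0.478·(0.18,-7.92) = (0.4149,-5.3883)
  v7: (1-0.478)·(3.8,-2.02) + 0.478·(4.01,-4.21) = (3.9004,-3.0668)
Shoelace sum Σ(x_i·y_{i+1} − x_{i+1}·y_i):
  i=1: 3.2084·3.5227 − -2.6380·-0.2988 = +10.5140 (running +10.5140)
  i=2: -2.6380·-3.5714 − -4.1496·3.5227 = +24.0389 (running +34.5530)
  i=3: -4.1496·-4.4637 − -2.9671·-3.5714 = +7.9261 (running +42.4790)
  i=4: -2.9671·-5.4608 − -1.4434·-4.4637 = +9.7595 (running +52.2386)
  i=5: -1.4434·-5.3883 − 0.4149·-5.4608 = +10.0432 (running +62.2818)
  i=6: 0.4149·-3.0668 − 3.9004·-5.3883 = +19.7440 (running +82.0258)
  i=7: 3.9004·-0.2988 − 3.2084·-3.0668 = +8.6744 (running +90.7002)
Area = |Σ|/2 = |90.7002|/2 = 45.3501

Area at t=0.478: 45.3501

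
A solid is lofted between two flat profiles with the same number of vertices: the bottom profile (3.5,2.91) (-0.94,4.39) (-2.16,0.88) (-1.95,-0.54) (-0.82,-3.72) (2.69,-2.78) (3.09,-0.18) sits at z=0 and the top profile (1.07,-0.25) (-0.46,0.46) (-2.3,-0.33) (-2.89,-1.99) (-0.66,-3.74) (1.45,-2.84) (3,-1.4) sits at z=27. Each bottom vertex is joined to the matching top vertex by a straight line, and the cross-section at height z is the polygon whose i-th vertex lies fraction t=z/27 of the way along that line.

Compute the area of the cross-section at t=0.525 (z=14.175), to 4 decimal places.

Area at t=0.525: 22.4577

Cross-section at t=0.525: each vertex is (1-t)·p0[i] + t·p1[i].
  v1: (1-0.525)·(3.5,2.91) + 0.525·(1.07,-0.25) = (2.2243,1.2510)
  v2: (1-0.525)·(-0.94,4.39) + 0.525·(-0.46,0.46) = (-0.6880,2.3267)
  v3: (1-0.525)·(-2.16,0.88) + 0.525·(-2.3,-0.33) = (-2.2335,0.2447)
  v4: (1-0.525)·(-1.95,-0.54) + 0.525·(-2.89,-1.99) = (-2.4435,-1.3013)
  v5: (1-0.525)·(-0.82,-3.72) + 0.525·(-0.66,-3.74) = (-0.7360,-3.7305)
  v6: (1-0.525)·(2.69,-2.78) + 0.525·(1.45,-2.84) = (2.0390,-2.8115)
  v7: (1-0.525)·(3.09,-0.18) + 0.525·(3,-1.4) = (3.0427,-0.8205)
Shoelace sum Σ(x_i·y_{i+1} − x_{i+1}·y_i):
  i=1: 2.2243·2.3267 − -0.6880·1.2510 = +6.0360 (running +6.0360)
  i=2: -0.6880·0.2447 − -2.2335·2.3267 = +5.0284 (running +11.0644)
  i=3: -2.2335·-1.3013 − -2.4435·0.2447 = +3.5044 (running +14.5688)
  i=4: -2.4435·-3.7305 − -0.7360·-1.3013 = +8.1578 (running +22.7265)
  i=5: -0.7360·-2.8115 − 2.0390·-3.7305 = +9.6758 (running +32.4023)
  i=6: 2.0390·-0.8205 − 3.0427·-2.8115 = +6.8817 (running +39.2840)
  i=7: 3.0427·1.2510 − 2.2243·-0.8205 = +5.6315 (running +44.9154)
Area = |Σ|/2 = |44.9154|/2 = 22.4577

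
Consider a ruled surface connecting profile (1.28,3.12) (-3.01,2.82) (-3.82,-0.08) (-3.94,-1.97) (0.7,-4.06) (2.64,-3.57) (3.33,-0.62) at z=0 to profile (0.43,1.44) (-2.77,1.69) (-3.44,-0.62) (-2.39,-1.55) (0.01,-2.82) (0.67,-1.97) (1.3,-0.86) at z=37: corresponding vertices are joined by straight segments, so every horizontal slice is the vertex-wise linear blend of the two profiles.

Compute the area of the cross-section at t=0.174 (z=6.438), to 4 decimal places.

Cross-section at t=0.174: each vertex is (1-t)·p0[i] + t·p1[i].
  v1: (1-0.174)·(1.28,3.12) + 0.174·(0.43,1.44) = (1.1321,2.8277)
  v2: (1-0.174)·(-3.01,2.82) + 0.174·(-2.77,1.69) = (-2.9682,2.6234)
  v3: (1-0.174)·(-3.82,-0.08) + 0.174·(-3.44,-0.62) = (-3.7539,-0.1740)
  v4: (1-0.174)·(-3.94,-1.97) + 0.174·(-2.39,-1.55) = (-3.6703,-1.8969)
  v5: (1-0.174)·(0.7,-4.06) + 0.174·(0.01,-2.82) = (0.5799,-3.8442)
  v6: (1-0.174)·(2.64,-3.57) + 0.174·(0.67,-1.97) = (2.2972,-3.2916)
  v7: (1-0.174)·(3.33,-0.62) + 0.174·(1.3,-0.86) = (2.9768,-0.6618)
Shoelace sum Σ(x_i·y_{i+1} − x_{i+1}·y_i):
  i=1: 1.1321·2.6234 − -2.9682·2.8277 = +11.3632 (running +11.3632)
  i=2: -2.9682·-0.1740 − -3.7539·2.6234 = +10.3642 (running +21.7274)
  i=3: -3.7539·-1.8969 − -3.6703·-0.1740 = +6.4823 (running +28.2097)
  i=4: -3.6703·-3.8442 − 0.5799·-1.8969 = +15.2096 (running +43.4193)
  i=5: 0.5799·-3.2916 − 2.2972·-3.8442 = +6.9221 (running +50.3414)
  i=6: 2.2972·-0.6618 − 2.9768·-3.2916 = +8.2782 (running +58.6196)
  i=7: 2.9768·2.8277 − 1.1321·-0.6618 = +9.1666 (running +67.7862)
Area = |Σ|/2 = |67.7862|/2 = 33.8931

Area at t=0.174: 33.8931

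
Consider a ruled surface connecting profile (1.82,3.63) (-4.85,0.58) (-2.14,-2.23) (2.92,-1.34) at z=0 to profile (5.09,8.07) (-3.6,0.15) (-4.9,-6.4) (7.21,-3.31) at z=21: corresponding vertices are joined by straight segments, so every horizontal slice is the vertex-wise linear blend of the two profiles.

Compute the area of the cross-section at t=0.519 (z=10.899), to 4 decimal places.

Area at t=0.519: 57.9138

Cross-section at t=0.519: each vertex is (1-t)·p0[i] + t·p1[i].
  v1: (1-0.519)·(1.82,3.63) + 0.519·(5.09,8.07) = (3.5171,5.9344)
  v2: (1-0.519)·(-4.85,0.58) + 0.519·(-3.6,0.15) = (-4.2012,0.3568)
  v3: (1-0.519)·(-2.14,-2.23) + 0.519·(-4.9,-6.4) = (-3.5724,-4.3942)
  v4: (1-0.519)·(2.92,-1.34) + 0.519·(7.21,-3.31) = (5.1465,-2.3624)
Shoelace sum Σ(x_i·y_{i+1} − x_{i+1}·y_i):
  i=1: 3.5171·0.3568 − -4.2012·5.9344 = +26.1867 (running +26.1867)
  i=2: -4.2012·-4.3942 − -3.5724·0.3568 = +19.7360 (running +45.9228)
  i=3: -3.5724·-2.3624 − 5.1465·-4.3942 = +31.0546 (running +76.9773)
  i=4: 5.1465·5.9344 − 3.5171·-2.3624 = +38.8502 (running +115.8276)
Area = |Σ|/2 = |115.8276|/2 = 57.9138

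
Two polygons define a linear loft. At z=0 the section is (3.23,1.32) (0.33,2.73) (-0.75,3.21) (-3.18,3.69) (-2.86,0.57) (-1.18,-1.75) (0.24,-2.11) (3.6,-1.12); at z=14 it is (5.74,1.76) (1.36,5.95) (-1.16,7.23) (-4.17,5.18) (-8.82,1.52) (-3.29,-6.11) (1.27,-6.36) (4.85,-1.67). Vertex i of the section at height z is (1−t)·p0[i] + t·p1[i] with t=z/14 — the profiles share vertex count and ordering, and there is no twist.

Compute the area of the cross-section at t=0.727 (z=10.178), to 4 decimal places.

Cross-section at t=0.727: each vertex is (1-t)·p0[i] + t·p1[i].
  v1: (1-0.727)·(3.23,1.32) + 0.727·(5.74,1.76) = (5.0548,1.6399)
  v2: (1-0.727)·(0.33,2.73) + 0.727·(1.36,5.95) = (1.0788,5.0709)
  v3: (1-0.727)·(-0.75,3.21) + 0.727·(-1.16,7.23) = (-1.0481,6.1325)
  v4: (1-0.727)·(-3.18,3.69) + 0.727·(-4.17,5.18) = (-3.8997,4.7732)
  v5: (1-0.727)·(-2.86,0.57) + 0.727·(-8.82,1.52) = (-7.1929,1.2607)
  v6: (1-0.727)·(-1.18,-1.75) + 0.727·(-3.29,-6.11) = (-2.7140,-4.9197)
  v7: (1-0.727)·(0.24,-2.11) + 0.727·(1.27,-6.36) = (0.9888,-5.1998)
  v8: (1-0.727)·(3.6,-1.12) + 0.727·(4.85,-1.67) = (4.5087,-1.5198)
Shoelace sum Σ(x_i·y_{i+1} − x_{i+1}·y_i):
  i=1: 5.0548·5.0709 − 1.0788·1.6399 = +23.8633 (running +23.8633)
  i=2: 1.0788·6.1325 − -1.0481·5.0709 = +11.9305 (running +35.7939)
  i=3: -1.0481·4.7732 − -3.8997·6.1325 = +18.9126 (running +54.7064)
  i=4: -3.8997·1.2607 − -7.1929·4.7732 = +29.4173 (running +84.1237)
  i=5: -7.1929·-4.9197 − -2.7140·1.2607 = +38.8085 (running +122.9322)
  i=6: -2.7140·-5.1998 − 0.9888·-4.9197 = +18.9766 (running +141.9089)
  i=7: 0.9888·-1.5198 − 4.5087·-5.1998 = +21.9415 (running +163.8504)
  i=8: 4.5087·1.6399 − 5.0548·-1.5198 = +15.0763 (running +178.9267)
Area = |Σ|/2 = |178.9267|/2 = 89.4633

Area at t=0.727: 89.4633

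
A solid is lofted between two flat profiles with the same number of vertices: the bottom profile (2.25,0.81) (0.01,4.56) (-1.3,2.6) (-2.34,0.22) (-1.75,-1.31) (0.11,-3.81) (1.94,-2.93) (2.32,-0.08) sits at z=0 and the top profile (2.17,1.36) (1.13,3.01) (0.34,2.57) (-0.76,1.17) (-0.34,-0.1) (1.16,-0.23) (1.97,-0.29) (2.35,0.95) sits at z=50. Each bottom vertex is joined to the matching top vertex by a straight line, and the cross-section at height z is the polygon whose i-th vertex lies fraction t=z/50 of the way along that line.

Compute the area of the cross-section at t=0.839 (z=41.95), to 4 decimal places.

Cross-section at t=0.839: each vertex is (1-t)·p0[i] + t·p1[i].
  v1: (1-0.839)·(2.25,0.81) + 0.839·(2.17,1.36) = (2.1829,1.2715)
  v2: (1-0.839)·(0.01,4.56) + 0.839·(1.13,3.01) = (0.9497,3.2595)
  v3: (1-0.839)·(-1.3,2.6) + 0.839·(0.34,2.57) = (0.0760,2.5748)
  v4: (1-0.839)·(-2.34,0.22) + 0.839·(-0.76,1.17) = (-1.0144,1.0170)
  v5: (1-0.839)·(-1.75,-1.31) + 0.839·(-0.34,-0.1) = (-0.5670,-0.2948)
  v6: (1-0.839)·(0.11,-3.81) + 0.839·(1.16,-0.23) = (0.9909,-0.8064)
  v7: (1-0.839)·(1.94,-2.93) + 0.839·(1.97,-0.29) = (1.9652,-0.7150)
  v8: (1-0.839)·(2.32,-0.08) + 0.839·(2.35,0.95) = (2.3452,0.7842)
Shoelace sum Σ(x_i·y_{i+1} − x_{i+1}·y_i):
  i=1: 2.1829·3.2595 − 0.9497·1.2715 = +5.9077 (running +5.9077)
  i=2: 0.9497·2.5748 − 0.0760·3.2595 = +2.1977 (running +8.1054)
  i=3: 0.0760·1.0170 − -1.0144·2.5748 = +2.6891 (running +10.7945)
  i=4: -1.0144·-0.2948 − -0.5670·1.0170 = +0.8757 (running +11.6702)
  i=5: -0.5670·-0.8064 − 0.9909·-0.2948 = +0.7494 (running +12.4196)
  i=6: 0.9909·-0.7150 − 1.9652·-0.8064 = +0.8761 (running +13.2957)
  i=7: 1.9652·0.7842 − 2.3452·-0.7150 = +3.2179 (running +16.5136)
  i=8: 2.3452·1.2715 − 2.1829·0.7842 = +1.2700 (running +17.7837)
Area = |Σ|/2 = |17.7837|/2 = 8.8918

Area at t=0.839: 8.8918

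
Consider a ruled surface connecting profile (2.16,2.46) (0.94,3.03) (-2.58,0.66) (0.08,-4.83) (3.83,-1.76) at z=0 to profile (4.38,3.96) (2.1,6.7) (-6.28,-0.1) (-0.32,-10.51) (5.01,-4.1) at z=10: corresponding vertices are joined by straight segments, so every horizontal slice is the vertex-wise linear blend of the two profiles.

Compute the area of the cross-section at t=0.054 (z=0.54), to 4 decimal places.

Area at t=0.054: 31.3674

Cross-section at t=0.054: each vertex is (1-t)·p0[i] + t·p1[i].
  v1: (1-0.054)·(2.16,2.46) + 0.054·(4.38,3.96) = (2.2799,2.5410)
  v2: (1-0.054)·(0.94,3.03) + 0.054·(2.1,6.7) = (1.0026,3.2282)
  v3: (1-0.054)·(-2.58,0.66) + 0.054·(-6.28,-0.1) = (-2.7798,0.6190)
  v4: (1-0.054)·(0.08,-4.83) + 0.054·(-0.32,-10.51) = (0.0584,-5.1367)
  v5: (1-0.054)·(3.83,-1.76) + 0.054·(5.01,-4.1) = (3.8937,-1.8864)
Shoelace sum Σ(x_i·y_{i+1} − x_{i+1}·y_i):
  i=1: 2.2799·3.2282 − 1.0026·2.5410 = +4.8122 (running +4.8122)
  i=2: 1.0026·0.6190 − -2.7798·3.2282 = +9.5943 (running +14.4064)
  i=3: -2.7798·-5.1367 − 0.0584·0.6190 = +14.2429 (running +28.6494)
  i=4: 0.0584·-1.8864 − 3.8937·-5.1367 = +19.8908 (running +48.5401)
  i=5: 3.8937·2.5410 − 2.2799·-1.8864 = +14.1946 (running +62.7348)
Area = |Σ|/2 = |62.7348|/2 = 31.3674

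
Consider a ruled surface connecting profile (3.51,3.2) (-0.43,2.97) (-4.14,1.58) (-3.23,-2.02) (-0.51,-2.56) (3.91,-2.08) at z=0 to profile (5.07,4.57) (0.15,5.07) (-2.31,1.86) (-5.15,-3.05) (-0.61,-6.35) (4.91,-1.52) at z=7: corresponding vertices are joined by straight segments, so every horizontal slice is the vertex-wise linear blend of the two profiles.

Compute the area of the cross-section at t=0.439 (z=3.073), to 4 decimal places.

Cross-section at t=0.439: each vertex is (1-t)·p0[i] + t·p1[i].
  v1: (1-0.439)·(3.51,3.2) + 0.439·(5.07,4.57) = (4.1948,3.8014)
  v2: (1-0.439)·(-0.43,2.97) + 0.439·(0.15,5.07) = (-0.1754,3.8919)
  v3: (1-0.439)·(-4.14,1.58) + 0.439·(-2.31,1.86) = (-3.3366,1.7029)
  v4: (1-0.439)·(-3.23,-2.02) + 0.439·(-5.15,-3.05) = (-4.0729,-2.4722)
  v5: (1-0.439)·(-0.51,-2.56) + 0.439·(-0.61,-6.35) = (-0.5539,-4.2238)
  v6: (1-0.439)·(3.91,-2.08) + 0.439·(4.91,-1.52) = (4.3490,-1.8342)
Shoelace sum Σ(x_i·y_{i+1} − x_{i+1}·y_i):
  i=1: 4.1948·3.8919 − -0.1754·3.8014 = +16.9926 (running +16.9926)
  i=2: -0.1754·1.7029 − -3.3366·3.8919 = +12.6872 (running +29.6798)
  i=3: -3.3366·-2.4722 − -4.0729·1.7029 = +15.1845 (running +44.8643)
  i=4: -4.0729·-4.2238 − -0.5539·-2.4722 = +15.8337 (running +60.6980)
  i=5: -0.5539·-1.8342 − 4.3490·-4.2238 = +19.3853 (running +80.0833)
  i=6: 4.3490·3.8014 − 4.1948·-1.8342 = +24.2264 (running +104.3097)
Area = |Σ|/2 = |104.3097|/2 = 52.1549

Area at t=0.439: 52.1549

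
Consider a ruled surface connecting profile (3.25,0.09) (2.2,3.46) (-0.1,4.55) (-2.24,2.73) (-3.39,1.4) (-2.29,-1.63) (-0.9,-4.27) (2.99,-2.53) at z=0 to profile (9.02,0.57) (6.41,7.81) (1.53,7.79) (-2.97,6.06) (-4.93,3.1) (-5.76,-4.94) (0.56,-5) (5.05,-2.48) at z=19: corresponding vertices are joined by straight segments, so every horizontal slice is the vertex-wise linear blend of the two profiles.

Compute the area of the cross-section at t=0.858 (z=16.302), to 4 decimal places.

Area at t=0.858: 122.2031

Cross-section at t=0.858: each vertex is (1-t)·p0[i] + t·p1[i].
  v1: (1-0.858)·(3.25,0.09) + 0.858·(9.02,0.57) = (8.2007,0.5018)
  v2: (1-0.858)·(2.2,3.46) + 0.858·(6.41,7.81) = (5.8122,7.1923)
  v3: (1-0.858)·(-0.1,4.55) + 0.858·(1.53,7.79) = (1.2985,7.3299)
  v4: (1-0.858)·(-2.24,2.73) + 0.858·(-2.97,6.06) = (-2.8663,5.5871)
  v5: (1-0.858)·(-3.39,1.4) + 0.858·(-4.93,3.1) = (-4.7113,2.8586)
  v6: (1-0.858)·(-2.29,-1.63) + 0.858·(-5.76,-4.94) = (-5.2673,-4.4700)
  v7: (1-0.858)·(-0.9,-4.27) + 0.858·(0.56,-5) = (0.3527,-4.8963)
  v8: (1-0.858)·(2.99,-2.53) + 0.858·(5.05,-2.48) = (4.7575,-2.4871)
Shoelace sum Σ(x_i·y_{i+1} − x_{i+1}·y_i):
  i=1: 8.2007·7.1923 − 5.8122·0.5018 = +56.0648 (running +56.0648)
  i=2: 5.8122·7.3299 − 1.2985·7.1923 = +33.2633 (running +89.3281)
  i=3: 1.2985·5.5871 − -2.8663·7.3299 = +28.2652 (running +117.5933)
  i=4: -2.8663·2.8586 − -4.7113·5.5871 = +18.1291 (running +135.7224)
  i=5: -4.7113·-4.4700 − -5.2673·2.8586 = +36.1165 (running +171.8389)
  i=6: -5.2673·-4.8963 − 0.3527·-4.4700 = +27.3668 (running +199.2057)
  i=7: 0.3527·-2.4871 − 4.7575·-4.8963 = +22.4171 (running +221.6228)
  i=8: 4.7575·0.5018 − 8.2007·-2.4871 = +22.7834 (running +244.4061)
Area = |Σ|/2 = |244.4061|/2 = 122.2031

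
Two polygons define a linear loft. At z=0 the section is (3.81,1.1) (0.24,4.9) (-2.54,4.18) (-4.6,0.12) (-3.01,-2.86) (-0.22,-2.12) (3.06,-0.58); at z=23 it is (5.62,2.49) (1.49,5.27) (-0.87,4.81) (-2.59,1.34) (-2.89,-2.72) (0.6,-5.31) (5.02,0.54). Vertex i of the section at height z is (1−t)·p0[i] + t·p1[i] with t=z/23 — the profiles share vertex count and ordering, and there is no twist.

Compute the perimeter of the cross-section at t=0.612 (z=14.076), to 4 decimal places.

Cross-section at t=0.612: each vertex is (1-t)·p0[i] + t·p1[i].
  v1: (1-0.612)·(3.81,1.1) + 0.612·(5.62,2.49) = (4.9177,1.9507)
  v2: (1-0.612)·(0.24,4.9) + 0.612·(1.49,5.27) = (1.0050,5.1264)
  v3: (1-0.612)·(-2.54,4.18) + 0.612·(-0.87,4.81) = (-1.5180,4.5656)
  v4: (1-0.612)·(-4.6,0.12) + 0.612·(-2.59,1.34) = (-3.3699,0.8666)
  v5: (1-0.612)·(-3.01,-2.86) + 0.612·(-2.89,-2.72) = (-2.9366,-2.7743)
  v6: (1-0.612)·(-0.22,-2.12) + 0.612·(0.6,-5.31) = (0.2818,-4.0723)
  v7: (1-0.612)·(3.06,-0.58) + 0.612·(5.02,0.54) = (4.2595,0.1054)
Perimeter = Σ |v_{i+1} − v_i|:
  edge 1→2: √(-3.9127² + 3.1758²) = 5.0393 (running 5.0393)
  edge 2→3: √(-2.5230² + -0.5609²) = 2.5846 (running 7.6239)
  edge 3→4: √(-1.8519² + -3.6989²) = 4.1366 (running 11.7605)
  edge 4→5: √(0.4333² + -3.6410²) = 3.6667 (running 15.4272)
  edge 5→6: √(3.2184² + -1.2980²) = 3.4703 (running 18.8974)
  edge 6→7: √(3.9777² + 4.1777²) = 5.7685 (running 24.6659)
  edge 7→1: √(0.6582² + 1.8452²) = 1.9591 (running 26.6250)
Perimeter = 26.6250

Perimeter at t=0.612: 26.6250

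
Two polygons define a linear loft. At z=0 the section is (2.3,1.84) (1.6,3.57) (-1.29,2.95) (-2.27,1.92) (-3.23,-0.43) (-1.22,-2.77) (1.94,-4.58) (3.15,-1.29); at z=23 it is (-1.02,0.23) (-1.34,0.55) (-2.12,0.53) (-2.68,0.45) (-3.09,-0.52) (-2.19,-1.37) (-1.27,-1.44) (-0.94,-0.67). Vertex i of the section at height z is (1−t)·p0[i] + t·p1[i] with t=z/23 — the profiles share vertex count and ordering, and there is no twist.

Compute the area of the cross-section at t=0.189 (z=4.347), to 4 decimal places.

Cross-section at t=0.189: each vertex is (1-t)·p0[i] + t·p1[i].
  v1: (1-0.189)·(2.3,1.84) + 0.189·(-1.02,0.23) = (1.6725,1.5357)
  v2: (1-0.189)·(1.6,3.57) + 0.189·(-1.34,0.55) = (1.0443,2.9992)
  v3: (1-0.189)·(-1.29,2.95) + 0.189·(-2.12,0.53) = (-1.4469,2.4926)
  v4: (1-0.189)·(-2.27,1.92) + 0.189·(-2.68,0.45) = (-2.3475,1.6422)
  v5: (1-0.189)·(-3.23,-0.43) + 0.189·(-3.09,-0.52) = (-3.2035,-0.4470)
  v6: (1-0.189)·(-1.22,-2.77) + 0.189·(-2.19,-1.37) = (-1.4033,-2.5054)
  v7: (1-0.189)·(1.94,-4.58) + 0.189·(-1.27,-1.44) = (1.3333,-3.9865)
  v8: (1-0.189)·(3.15,-1.29) + 0.189·(-0.94,-0.67) = (2.3770,-1.1728)
Shoelace sum Σ(x_i·y_{i+1} − x_{i+1}·y_i):
  i=1: 1.6725·2.9992 − 1.0443·1.5357 = +3.4125 (running +3.4125)
  i=2: 1.0443·2.4926 − -1.4469·2.9992 = +6.9426 (running +10.3551)
  i=3: -1.4469·1.6422 − -2.3475·2.4926 = +3.4754 (running +13.8305)
  i=4: -2.3475·-0.4470 − -3.2035·1.6422 = +6.3101 (running +20.1406)
  i=5: -3.2035·-2.5054 − -1.4033·-0.4470 = +7.3988 (running +27.5394)
  i=6: -1.4033·-3.9865 − 1.3333·-2.5054 = +8.9349 (running +36.4743)
  i=7: 1.3333·-1.1728 − 2.3770·-3.9865 = +7.9122 (running +44.3866)
  i=8: 2.3770·1.5357 − 1.6725·-1.1728 = +5.6119 (running +49.9985)
Area = |Σ|/2 = |49.9985|/2 = 24.9992

Area at t=0.189: 24.9992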